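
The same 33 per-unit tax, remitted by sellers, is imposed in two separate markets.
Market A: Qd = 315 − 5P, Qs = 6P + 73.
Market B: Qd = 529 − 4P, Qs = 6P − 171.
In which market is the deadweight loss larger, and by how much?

Market A: pre-tax P* = 22, Q* = 205; post-tax Q = 115; deadweight loss = 1485.
Market B: pre-tax P* = 70, Q* = 249; post-tax Q = 169.8; deadweight loss = 1306.8.
Difference: 1485 vs 1306.8 → market A is larger by 178.2.

Market A, by 178.2.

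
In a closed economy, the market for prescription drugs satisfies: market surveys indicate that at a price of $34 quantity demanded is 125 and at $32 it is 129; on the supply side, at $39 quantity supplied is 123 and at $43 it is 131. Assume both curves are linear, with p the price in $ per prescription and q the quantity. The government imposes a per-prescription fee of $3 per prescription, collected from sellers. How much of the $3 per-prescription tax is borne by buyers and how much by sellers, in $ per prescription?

Buyers bear $1.5 per prescription; sellers bear $1.5 per prescription.

Demand slope: (129 − 125)/(32 − 34) = -2, so qd = 193 − 2p.
Supply slope: (131 − 123)/(43 − 39) = 2, so qs = 2p + 45.
Before the tax: set 193 − 2p = 2p + 45 → p* = $37, q* = 119.
With the tax collected from sellers, supply shifts: qs = 2(p − 3) + 45.
Solving gives q = 116 with buyers paying $38.5 and sellers receiving $35.5 (the $3 wedge).
Burden on buyers: $1.5; on sellers: $1.5. (They sum to $3.)
The less price-elastic side of the market bears the larger share of a per-unit tax.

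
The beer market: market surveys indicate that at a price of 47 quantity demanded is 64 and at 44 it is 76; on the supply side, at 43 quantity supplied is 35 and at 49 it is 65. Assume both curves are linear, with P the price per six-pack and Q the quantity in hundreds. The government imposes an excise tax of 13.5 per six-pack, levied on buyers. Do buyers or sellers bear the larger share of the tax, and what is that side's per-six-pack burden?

Demand slope: (76 − 64)/(44 − 47) = -4, so Qd = 252 − 4P.
Supply slope: (65 − 35)/(49 − 43) = 5, so Qs = 5P − 180.
Before the tax: set 252 − 4P = 5P − 180 → P* = 48, Q* = 60.
With the tax collected from buyers, demand (in seller-price terms) shifts: Qd = 252 − 4(P + 13.5).
Solving gives Q = 30 with buyers paying 55.5 and sellers receiving 42 (the 13.5 wedge).
Per-six-pack burden: buyers 7.5, sellers 6.
Buyers take the larger share because demand is less price-elastic here (demand slope 4 vs supply slope 5).

Buyers bear the larger share: 7.5 per six-pack.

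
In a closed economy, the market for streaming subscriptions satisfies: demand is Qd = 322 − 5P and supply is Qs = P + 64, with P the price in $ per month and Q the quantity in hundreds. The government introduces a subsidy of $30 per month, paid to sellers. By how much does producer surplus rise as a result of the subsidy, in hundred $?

Producer surplus rises by $2987.5 hundred.

Without the subsidy, 322 − 5P = P + 64 gives 6P = 258, so P* = $43 and Q* = 107.
With a per-unit subsidy paid to sellers, each receives P + 30 per unit sold, so supply becomes Qs = (P + 30) + 64.
New equilibrium: buyers pay $38, sellers receive $68, Q = 132. (Wedge: Pb − Ps = −30.)
ΔPS is the trapezoid between Q = 132 and Q = 107 of height $25: ½ · (107 + 132) · 25 = $2987.5.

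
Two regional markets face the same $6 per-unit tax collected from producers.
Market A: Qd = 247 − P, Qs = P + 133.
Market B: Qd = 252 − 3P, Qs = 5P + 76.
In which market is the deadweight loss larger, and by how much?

Market B, by $24.75.

Market A: pre-tax P* = $57, Q* = 190; post-tax Q = 187; deadweight loss = $9.
Market B: pre-tax P* = $22, Q* = 186; post-tax Q = 174.75; deadweight loss = $33.75.
Difference: $9 vs $33.75 → market B is larger by $24.75.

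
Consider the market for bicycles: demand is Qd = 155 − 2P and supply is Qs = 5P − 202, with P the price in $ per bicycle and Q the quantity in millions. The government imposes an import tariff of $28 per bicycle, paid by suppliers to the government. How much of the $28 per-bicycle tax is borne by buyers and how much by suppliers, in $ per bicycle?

Before the tax: set 155 − 2P = 5P − 202 → P* = $51, Q* = 53.
With the tax collected from suppliers, supply shifts: Qs = 5(P − 28) − 202.
New equilibrium: buyers pay $71, suppliers receive $43, Q = 13. (Wedge: Pb − Ps = 28.)
Burden on buyers: $20; on suppliers: $8. (They sum to $28.)

Buyers bear $20 per bicycle; suppliers bear $8 per bicycle.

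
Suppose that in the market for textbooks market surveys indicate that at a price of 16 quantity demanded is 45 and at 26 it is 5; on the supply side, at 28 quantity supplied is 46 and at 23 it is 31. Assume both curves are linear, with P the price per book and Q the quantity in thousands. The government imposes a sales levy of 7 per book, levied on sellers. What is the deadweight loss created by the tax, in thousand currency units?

Demand slope: (5 − 45)/(26 − 16) = -4, so Qd = 109 − 4P.
Supply slope: (31 − 46)/(23 − 28) = 3, so Qs = 3P − 38.
Before the tax: set 109 − 4P = 3P − 38 → P* = 21, Q* = 25.
With the tax collected from sellers, supply shifts: Qs = 3(P − 7) − 38.
New equilibrium: consumers pay 24, sellers receive 17, Q = 13. (Wedge: Pb − Ps = 7.)
Quantity falls by |ΔQ| = |25 − 13| = 12.
DWL = ½ · t · |ΔQ| = ½ · 7 · 12 = 42.

Deadweight loss = 42 thousand.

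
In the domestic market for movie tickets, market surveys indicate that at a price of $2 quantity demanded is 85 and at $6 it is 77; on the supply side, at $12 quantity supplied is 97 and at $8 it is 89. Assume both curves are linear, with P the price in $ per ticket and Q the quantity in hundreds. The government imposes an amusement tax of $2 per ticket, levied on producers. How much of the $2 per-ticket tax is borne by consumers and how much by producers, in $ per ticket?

Demand slope: (77 − 85)/(6 − 2) = -2, so Qd = 89 − 2P.
Supply slope: (89 − 97)/(8 − 12) = 2, so Qs = 2P + 73.
Before the tax: set 89 − 2P = 2P + 73 → P* = $4, Q* = 81.
With the tax collected from producers, supply shifts: Qs = 2(P − 2) + 73.
Solving gives Q = 79 with consumers paying $5 and producers receiving $3 (the $2 wedge).
Burden on consumers: $1; on producers: $1. (They sum to $2.)
The less price-elastic side of the market bears the larger share of a per-unit tax.

Consumers bear $1 per ticket; producers bear $1 per ticket.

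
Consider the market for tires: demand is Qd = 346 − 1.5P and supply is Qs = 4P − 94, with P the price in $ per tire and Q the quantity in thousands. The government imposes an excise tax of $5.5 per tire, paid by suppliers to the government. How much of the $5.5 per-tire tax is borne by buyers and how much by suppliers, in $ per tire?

Buyers bear $4 per tire; suppliers bear $1.5 per tire.

Without the tax, 346 − 1.5P = 4P − 94 gives 5.5P = 440, so P* = $80 and Q* = 226.
With the tax collected from suppliers, supply shifts: Qs = 4(P − 5.5) − 94.
Solving gives Q = 220 with buyers paying $84 and suppliers receiving $78.5 (the $5.5 wedge).
Burden on buyers: $4; on suppliers: $1.5. (They sum to $5.5.)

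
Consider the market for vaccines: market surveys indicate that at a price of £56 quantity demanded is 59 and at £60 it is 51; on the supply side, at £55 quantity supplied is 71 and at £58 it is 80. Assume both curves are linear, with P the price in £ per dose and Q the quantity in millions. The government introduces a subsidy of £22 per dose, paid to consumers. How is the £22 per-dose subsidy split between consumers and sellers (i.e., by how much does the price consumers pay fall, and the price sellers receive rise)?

Demand slope: (51 − 59)/(60 − 56) = -2, so Qd = 171 − 2P.
Supply slope: (80 − 71)/(58 − 55) = 3, so Qs = 3P − 94.
Before the subsidy: set 171 − 2P = 3P − 94 → P* = £53, Q* = 65.
With a per-unit subsidy paid to consumers, each effectively pays P − 22, so demand becomes Qd = 171 − 2(P − 22).
Solving gives Q = 91.4 with consumers paying £39.8 and sellers receiving £61.8 (the £22 wedge).
Gain to consumers: £13.2; to sellers: £8.8. (They sum to £22.)

Consumers gain £13.2 per dose; sellers gain £8.8 per dose.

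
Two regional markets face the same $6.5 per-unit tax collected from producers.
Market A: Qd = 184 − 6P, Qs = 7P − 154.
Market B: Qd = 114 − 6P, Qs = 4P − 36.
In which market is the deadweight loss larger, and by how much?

Market A, by $17.55.

Market A: pre-tax P* = $26, Q* = 28; post-tax Q = 7; deadweight loss = $68.25.
Market B: pre-tax P* = $15, Q* = 24; post-tax Q = 8.4; deadweight loss = $50.7.
Difference: $68.25 vs $50.7 → market A is larger by $17.55.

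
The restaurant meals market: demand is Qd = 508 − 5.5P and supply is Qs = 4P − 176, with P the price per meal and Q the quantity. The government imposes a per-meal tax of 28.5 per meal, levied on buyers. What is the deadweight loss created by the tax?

Without the tax, 508 − 5.5P = 4P − 176 gives 9.5P = 684, so P* = 72 and Q* = 112.
With the tax collected from buyers, demand (in seller-price terms) shifts: Qd = 508 − 5.5(P + 28.5).
New equilibrium: buyers pay 84, sellers receive 55.5, Q = 46. (Wedge: Pb − Ps = 28.5.)
Quantity falls by |ΔQ| = |112 − 46| = 66.
DWL = ½ · t · |ΔQ| = ½ · 28.5 · 66 = 940.5.

Deadweight loss = 940.5.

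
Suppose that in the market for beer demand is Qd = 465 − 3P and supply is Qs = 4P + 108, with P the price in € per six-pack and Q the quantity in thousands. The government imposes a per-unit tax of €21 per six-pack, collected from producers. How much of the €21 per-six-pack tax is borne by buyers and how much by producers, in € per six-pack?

Buyers bear €12 per six-pack; producers bear €9 per six-pack.

Without the tax, 465 − 3P = 4P + 108 gives 7P = 357, so P* = €51 and Q* = 312.
With the tax collected from producers, supply shifts: Qs = 4(P − 21) + 108.
Solving gives Q = 276 with buyers paying €63 and producers receiving €42 (the €21 wedge).
Burden on buyers: €12; on producers: €9. (They sum to €21.)
The less price-elastic side of the market bears the larger share of a per-unit tax.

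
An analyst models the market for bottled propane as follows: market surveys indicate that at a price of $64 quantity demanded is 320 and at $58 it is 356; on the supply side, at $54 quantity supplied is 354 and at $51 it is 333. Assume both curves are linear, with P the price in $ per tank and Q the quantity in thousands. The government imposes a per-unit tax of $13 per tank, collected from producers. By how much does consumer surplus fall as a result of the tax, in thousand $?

Consumer surplus falls by $2429 thousand.

Demand slope: (356 − 320)/(58 − 64) = -6, so Qd = 704 − 6P.
Supply slope: (333 − 354)/(51 − 54) = 7, so Qs = 7P − 24.
Before the tax: set 704 − 6P = 7P − 24 → P* = $56, Q* = 368.
With the tax collected from producers, supply shifts: Qs = 7(P − 13) − 24.
Solving gives Q = 326 with buyers paying $63 and producers receiving $50 (the $13 wedge).
ΔCS is the trapezoid between Q = 326 and Q = 368 of height $7: ½ · (368 + 326) · 7 = $2429.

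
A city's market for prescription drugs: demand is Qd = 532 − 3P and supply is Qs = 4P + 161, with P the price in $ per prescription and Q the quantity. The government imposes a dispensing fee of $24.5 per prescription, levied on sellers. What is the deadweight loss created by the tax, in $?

Deadweight loss = $514.5.

Before the tax: set 532 − 3P = 4P + 161 → P* = $53, Q* = 373.
With the tax collected from sellers, supply shifts: Qs = 4(P − 24.5) + 161.
Solving gives Q = 331 with buyers paying $67 and sellers receiving $42.5 (the $24.5 wedge).
Quantity falls by |ΔQ| = |373 − 331| = 42.
DWL = ½ · t · |ΔQ| = ½ · 24.5 · 42 = $514.5.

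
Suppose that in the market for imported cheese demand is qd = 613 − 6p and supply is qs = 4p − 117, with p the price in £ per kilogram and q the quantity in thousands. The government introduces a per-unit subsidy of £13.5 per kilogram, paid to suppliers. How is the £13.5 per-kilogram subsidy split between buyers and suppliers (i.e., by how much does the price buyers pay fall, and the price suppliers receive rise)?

Without the subsidy, 613 − 6p = 4p − 117 gives 10p = 730, so p* = £73 and q* = 175.
With a per-unit subsidy paid to suppliers, each receives p + 13.5 per unit sold, so supply becomes qs = 4(p + 13.5) − 117.
Solving gives q = 207.4 with buyers paying £67.6 and suppliers receiving £81.1 (the £13.5 wedge).
Gain to buyers: £5.4; to suppliers: £8.1. (They sum to £13.5.)

Buyers gain £5.4 per kilogram; suppliers gain £8.1 per kilogram.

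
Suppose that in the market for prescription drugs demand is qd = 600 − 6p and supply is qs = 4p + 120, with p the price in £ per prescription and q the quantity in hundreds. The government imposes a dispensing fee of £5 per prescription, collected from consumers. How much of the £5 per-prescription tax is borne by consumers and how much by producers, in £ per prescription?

Before the tax: set 600 − 6p = 4p + 120 → p* = £48, q* = 312.
With the tax collected from consumers, demand (in seller-price terms) shifts: qd = 600 − 6(p + 5).
Solving gives q = 300 with consumers paying £50 and producers receiving £45 (the £5 wedge).
Burden on consumers: £2; on producers: £3. (They sum to £5.)

Consumers bear £2 per prescription; producers bear £3 per prescription.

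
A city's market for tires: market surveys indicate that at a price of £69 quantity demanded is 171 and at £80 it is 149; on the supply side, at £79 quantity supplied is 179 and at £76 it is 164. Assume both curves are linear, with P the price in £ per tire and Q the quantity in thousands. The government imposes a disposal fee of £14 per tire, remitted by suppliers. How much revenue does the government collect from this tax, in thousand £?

Demand slope: (149 − 171)/(80 − 69) = -2, so Qd = 309 − 2P.
Supply slope: (164 − 179)/(76 − 79) = 5, so Qs = 5P − 216.
Without the tax, 309 − 2P = 5P − 216 gives 7P = 525, so P* = £75 and Q* = 159.
With the tax collected from suppliers, supply shifts: Qs = 5(P − 14) − 216.
Solving gives Q = 139 with buyers paying £85 and suppliers receiving £71 (the £14 wedge).
Revenue = t · Q = 14 · 139 = £1946.

Tax revenue = £1946 thousand.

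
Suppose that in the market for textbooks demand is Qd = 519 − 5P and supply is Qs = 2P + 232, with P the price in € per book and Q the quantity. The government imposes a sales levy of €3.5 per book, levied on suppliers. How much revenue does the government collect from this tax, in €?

Tax revenue = €1081.5.

Before the tax: set 519 − 5P = 2P + 232 → P* = €41, Q* = 314.
With the tax collected from suppliers, supply shifts: Qs = 2(P − 3.5) + 232.
Solving gives Q = 309 with buyers paying €42 and suppliers receiving €38.5 (the €3.5 wedge).
Revenue = t · Q = 3.5 · 309 = €1081.5.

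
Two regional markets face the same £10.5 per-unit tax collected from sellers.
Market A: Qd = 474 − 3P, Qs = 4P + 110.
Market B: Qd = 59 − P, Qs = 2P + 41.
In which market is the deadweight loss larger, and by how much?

Market A, by £57.75.

Market A: pre-tax P* = £52, Q* = 318; post-tax Q = 300; deadweight loss = £94.5.
Market B: pre-tax P* = £6, Q* = 53; post-tax Q = 46; deadweight loss = £36.75.
Difference: £94.5 vs £36.75 → market A is larger by £57.75.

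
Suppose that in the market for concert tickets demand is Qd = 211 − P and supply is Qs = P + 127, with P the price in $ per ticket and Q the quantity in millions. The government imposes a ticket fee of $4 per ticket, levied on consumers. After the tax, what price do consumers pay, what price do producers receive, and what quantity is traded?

Consumers pay $44; producers receive $40; quantity = 167.

Without the tax, 211 − P = P + 127 gives 2P = 84, so P* = $42 and Q* = 169.
With the tax collected from consumers, demand (in seller-price terms) shifts: Qd = 211 − (P + 4).
New equilibrium: consumers pay $44, producers receive $40, Q = 167. (Wedge: Pb − Ps = 4.)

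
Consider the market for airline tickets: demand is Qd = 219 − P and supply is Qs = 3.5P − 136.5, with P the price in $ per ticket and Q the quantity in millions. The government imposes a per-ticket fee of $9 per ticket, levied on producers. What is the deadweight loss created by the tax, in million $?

Without the tax, 219 − P = 3.5P − 136.5 gives 4.5P = 355.5, so P* = $79 and Q* = 140.
With the tax collected from producers, supply shifts: Qs = 3.5(P − 9) − 136.5.
New equilibrium: consumers pay $86, producers receive $77, Q = 133. (Wedge: Pb − Ps = 9.)
Quantity falls by |ΔQ| = |140 − 133| = 7.
DWL = ½ · t · |ΔQ| = ½ · 9 · 7 = $31.5.

Deadweight loss = $31.5 million.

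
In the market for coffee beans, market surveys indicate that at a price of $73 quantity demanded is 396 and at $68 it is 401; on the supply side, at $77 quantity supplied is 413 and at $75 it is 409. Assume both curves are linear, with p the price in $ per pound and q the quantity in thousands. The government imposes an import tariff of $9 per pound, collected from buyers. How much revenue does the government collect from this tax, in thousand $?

Tax revenue = $3537 thousand.

Demand slope: (401 − 396)/(68 − 73) = -1, so qd = 469 − p.
Supply slope: (409 − 413)/(75 − 77) = 2, so qs = 2p + 259.
Without the tax, 469 − p = 2p + 259 gives 3p = 210, so p* = $70 and q* = 399.
With the tax collected from buyers, demand (in seller-price terms) shifts: qd = 469 − (p + 9).
New equilibrium: buyers pay $76, producers receive $67, q = 393. (Wedge: pb − ps = 9.)
Revenue = t · Q = 9 · 393 = $3537.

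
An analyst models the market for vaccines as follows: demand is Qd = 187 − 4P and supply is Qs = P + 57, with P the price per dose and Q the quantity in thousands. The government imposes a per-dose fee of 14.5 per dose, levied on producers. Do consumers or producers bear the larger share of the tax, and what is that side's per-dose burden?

Before the tax: set 187 − 4P = P + 57 → P* = 26, Q* = 83.
With the tax collected from producers, supply shifts: Qs = (P − 14.5) + 57.
New equilibrium: consumers pay 28.9, producers receive 14.4, Q = 71.4. (Wedge: Pb − Ps = 14.5.)
Per-dose burden: consumers 2.9, producers 11.6.
Producers take the larger share because supply is less price-elastic here (demand slope 4 vs supply slope 1).

Producers bear the larger share: 11.6 per dose.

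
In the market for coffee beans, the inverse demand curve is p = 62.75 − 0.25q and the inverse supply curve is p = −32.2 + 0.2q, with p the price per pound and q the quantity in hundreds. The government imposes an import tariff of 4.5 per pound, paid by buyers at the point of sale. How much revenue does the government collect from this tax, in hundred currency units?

Tax revenue = 904.5 hundred.

Inverting to q(p) form: qd = 251 − 4p; qs = 5p + 161.
Without the tax, 251 − 4p = 5p + 161 gives 9p = 90, so p* = 10 and q* = 211.
With the tax collected from buyers, demand (in seller-price terms) shifts: qd = 251 − 4(p + 4.5).
Solving gives q = 201 with buyers paying 12.5 and sellers receiving 8 (the 4.5 wedge).
Revenue = t · Q = 4.5 · 201 = 904.5.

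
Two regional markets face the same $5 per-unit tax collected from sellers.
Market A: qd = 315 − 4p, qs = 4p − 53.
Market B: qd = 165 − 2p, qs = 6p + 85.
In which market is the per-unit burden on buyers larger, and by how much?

Market B, by $1.25.

Market A: pre-tax p* = $46, q* = 131; post-tax q = 121; per-unit burden on buyers = $2.5.
Market B: pre-tax p* = $10, q* = 145; post-tax q = 137.5; per-unit burden on buyers = $3.75.
Difference: $2.5 vs $3.75 → market B is larger by $1.25.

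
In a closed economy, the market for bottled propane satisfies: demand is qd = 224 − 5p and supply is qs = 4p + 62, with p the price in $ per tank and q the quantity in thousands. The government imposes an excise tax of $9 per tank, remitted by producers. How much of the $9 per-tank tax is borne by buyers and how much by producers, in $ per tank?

Buyers bear $4 per tank; producers bear $5 per tank.

Without the tax, 224 − 5p = 4p + 62 gives 9p = 162, so p* = $18 and q* = 134.
With the tax collected from producers, supply shifts: qs = 4(p − 9) + 62.
New equilibrium: buyers pay $22, producers receive $13, q = 114. (Wedge: pb − ps = 9.)
Burden on buyers: $4; on producers: $5. (They sum to $9.)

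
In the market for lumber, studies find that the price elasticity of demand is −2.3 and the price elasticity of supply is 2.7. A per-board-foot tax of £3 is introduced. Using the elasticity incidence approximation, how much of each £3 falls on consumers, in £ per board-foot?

Incidence ratio: consumers' share ≈ εs / (εs + |εd|) = 2.7 / (2.7 + 2.3) = 0.54.
So consumers bear ≈ 0.54 × £3 = £1.62; suppliers bear £1.38.

Consumers bear ≈ £1.62 per board-foot.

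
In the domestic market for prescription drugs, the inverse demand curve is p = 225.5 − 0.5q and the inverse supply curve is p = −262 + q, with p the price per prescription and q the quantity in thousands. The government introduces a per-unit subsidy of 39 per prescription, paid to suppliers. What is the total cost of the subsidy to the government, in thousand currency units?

Inverting to q(p) form: qd = 451 − 2p; qs = p + 262.
Before the subsidy: set 451 − 2p = p + 262 → p* = 63, q* = 325.
With a per-unit subsidy paid to suppliers, each receives p + 39 per unit sold, so supply becomes qs = (p + 39) + 262.
New equilibrium: consumers pay 50, suppliers receive 89, q = 351. (Wedge: pb − ps = −39.)
Outlay = t · Q = 39 · 351 = 13689.

Government outlay = 13689 thousand.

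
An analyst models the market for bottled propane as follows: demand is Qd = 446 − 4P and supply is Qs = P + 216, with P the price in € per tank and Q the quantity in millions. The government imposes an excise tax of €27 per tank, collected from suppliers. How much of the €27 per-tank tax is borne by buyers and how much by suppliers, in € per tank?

Before the tax: set 446 − 4P = P + 216 → P* = €46, Q* = 262.
With the tax collected from suppliers, supply shifts: Qs = (P − 27) + 216.
New equilibrium: buyers pay €51.4, suppliers receive €24.4, Q = 240.4. (Wedge: Pb − Ps = 27.)
Burden on buyers: €5.4; on suppliers: €21.6. (They sum to €27.)

Buyers bear €5.4 per tank; suppliers bear €21.6 per tank.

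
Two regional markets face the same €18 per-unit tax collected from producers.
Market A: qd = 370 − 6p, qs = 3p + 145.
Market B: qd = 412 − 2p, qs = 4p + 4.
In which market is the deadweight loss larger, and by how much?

Market A: pre-tax p* = €25, q* = 220; post-tax q = 184; deadweight loss = €324.
Market B: pre-tax p* = €68, q* = 276; post-tax q = 252; deadweight loss = €216.
Difference: €324 vs €216 → market A is larger by €108.

Market A, by €108.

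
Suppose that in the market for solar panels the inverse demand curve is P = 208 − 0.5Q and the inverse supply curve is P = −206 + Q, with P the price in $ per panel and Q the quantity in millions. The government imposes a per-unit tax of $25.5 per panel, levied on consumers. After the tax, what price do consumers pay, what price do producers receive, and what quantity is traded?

Inverting to Q(P) form: Qd = 416 − 2P; Qs = P + 206.
Before the tax: set 416 − 2P = P + 206 → P* = $70, Q* = 276.
With the tax collected from consumers, demand (in seller-price terms) shifts: Qd = 416 − 2(P + 25.5).
Solving gives Q = 259 with consumers paying $78.5 and producers receiving $53 (the $25.5 wedge).
The less price-elastic side of the market bears the larger share of a per-unit tax.

Consumers pay $78.5; producers receive $53; quantity = 259.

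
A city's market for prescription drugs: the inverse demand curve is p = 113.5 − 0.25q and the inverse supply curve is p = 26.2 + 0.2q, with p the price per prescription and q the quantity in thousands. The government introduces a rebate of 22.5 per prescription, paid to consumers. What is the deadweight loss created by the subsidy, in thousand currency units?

Inverting to q(p) form: qd = 454 − 4p; qs = 5p − 131.
Before the subsidy: set 454 − 4p = 5p − 131 → p* = 65, q* = 194.
With a per-unit subsidy paid to consumers, each effectively pays p − 22.5, so demand becomes qd = 454 − 4(p − 22.5).
New equilibrium: consumers pay 52.5, suppliers receive 75, q = 244. (Wedge: pb − ps = −22.5.)
Quantity rises by |ΔQ| = |194 − 244| = 50.
DWL = ½ · t · |ΔQ| = ½ · 22.5 · 50 = 562.5.

Deadweight loss = 562.5 thousand.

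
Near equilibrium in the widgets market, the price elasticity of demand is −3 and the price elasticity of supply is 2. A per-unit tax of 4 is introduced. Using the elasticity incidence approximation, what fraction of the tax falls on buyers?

Incidence ratio: buyers' share ≈ εs / (εs + |εd|) = 2 / (2 + 3) = 0.4.
Supply is the less elastic side, so buyers bear the smaller share.

Buyers' share ≈ 0.4.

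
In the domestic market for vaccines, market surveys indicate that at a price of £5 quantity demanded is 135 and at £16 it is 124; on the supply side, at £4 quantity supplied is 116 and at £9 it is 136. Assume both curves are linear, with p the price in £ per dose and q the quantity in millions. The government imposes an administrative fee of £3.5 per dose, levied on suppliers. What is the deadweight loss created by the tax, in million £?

Demand slope: (124 − 135)/(16 − 5) = -1, so qd = 140 − p.
Supply slope: (136 − 116)/(9 − 4) = 4, so qs = 4p + 100.
Before the tax: set 140 − p = 4p + 100 → p* = £8, q* = 132.
With the tax collected from suppliers, supply shifts: qs = 4(p − 3.5) + 100.
New equilibrium: consumers pay £10.8, suppliers receive £7.3, q = 129.2. (Wedge: pb − ps = 3.5.)
Quantity falls by |ΔQ| = |132 − 129.2| = 2.8.
DWL = ½ · t · |ΔQ| = ½ · 3.5 · 2.8 = £4.9.

Deadweight loss = £4.9 million.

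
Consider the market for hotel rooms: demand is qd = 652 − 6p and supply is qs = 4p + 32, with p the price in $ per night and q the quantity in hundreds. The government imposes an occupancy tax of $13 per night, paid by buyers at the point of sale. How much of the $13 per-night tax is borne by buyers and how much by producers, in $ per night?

Buyers bear $5.2 per night; producers bear $7.8 per night.

Without the tax, 652 − 6p = 4p + 32 gives 10p = 620, so p* = $62 and q* = 280.
With the tax collected from buyers, demand (in seller-price terms) shifts: qd = 652 − 6(p + 13).
New equilibrium: buyers pay $67.2, producers receive $54.2, q = 248.8. (Wedge: pb − ps = 13.)
Burden on buyers: $5.2; on producers: $7.8. (They sum to $13.)
The less price-elastic side of the market bears the larger share of a per-unit tax.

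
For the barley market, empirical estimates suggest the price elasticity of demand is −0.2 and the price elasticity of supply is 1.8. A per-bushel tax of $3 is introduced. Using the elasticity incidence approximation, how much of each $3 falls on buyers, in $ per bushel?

Buyers bear ≈ $2.7 per bushel.

Incidence ratio: buyers' share ≈ εs / (εs + |εd|) = 1.8 / (1.8 + 0.2) = 0.9.
So buyers bear ≈ 0.9 × $3 = $2.7; producers bear $0.3.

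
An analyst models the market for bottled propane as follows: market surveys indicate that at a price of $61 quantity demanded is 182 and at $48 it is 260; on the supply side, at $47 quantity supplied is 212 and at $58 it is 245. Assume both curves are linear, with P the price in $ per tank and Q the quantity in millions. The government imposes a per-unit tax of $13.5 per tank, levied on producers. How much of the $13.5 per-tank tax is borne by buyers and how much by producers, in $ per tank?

Demand slope: (260 − 182)/(48 − 61) = -6, so Qd = 548 − 6P.
Supply slope: (245 − 212)/(58 − 47) = 3, so Qs = 3P + 71.
Without the tax, 548 − 6P = 3P + 71 gives 9P = 477, so P* = $53 and Q* = 230.
With the tax collected from producers, supply shifts: Qs = 3(P − 13.5) + 71.
New equilibrium: buyers pay $57.5, producers receive $44, Q = 203. (Wedge: Pb − Ps = 13.5.)
Burden on buyers: $4.5; on producers: $9. (They sum to $13.5.)

Buyers bear $4.5 per tank; producers bear $9 per tank.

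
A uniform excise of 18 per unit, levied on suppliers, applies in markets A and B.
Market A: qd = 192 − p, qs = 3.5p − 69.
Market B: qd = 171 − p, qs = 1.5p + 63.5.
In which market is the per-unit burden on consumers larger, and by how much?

Market A: pre-tax p* = 58, q* = 134; post-tax q = 120; per-unit burden on consumers = 14.
Market B: pre-tax p* = 43, q* = 128; post-tax q = 117.2; per-unit burden on consumers = 10.8.
Difference: 14 vs 10.8 → market A is larger by 3.2.

Market A, by 3.2.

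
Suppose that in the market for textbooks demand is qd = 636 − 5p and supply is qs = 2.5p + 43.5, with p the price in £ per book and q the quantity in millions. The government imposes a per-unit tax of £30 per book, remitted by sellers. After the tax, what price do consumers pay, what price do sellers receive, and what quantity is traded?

Without the tax, 636 − 5p = 2.5p + 43.5 gives 7.5p = 592.5, so p* = £79 and q* = 241.
With the tax collected from sellers, supply shifts: qs = 2.5(p − 30) + 43.5.
New equilibrium: consumers pay £89, sellers receive £59, q = 191. (Wedge: pb − ps = 30.)
The less price-elastic side of the market bears the larger share of a per-unit tax.

Consumers pay £89; sellers receive £59; quantity = 191.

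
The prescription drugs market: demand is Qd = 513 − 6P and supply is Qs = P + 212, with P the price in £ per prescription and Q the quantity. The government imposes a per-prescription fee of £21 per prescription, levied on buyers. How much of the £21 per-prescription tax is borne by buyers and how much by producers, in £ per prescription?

Before the tax: set 513 − 6P = P + 212 → P* = £43, Q* = 255.
With the tax collected from buyers, demand (in seller-price terms) shifts: Qd = 513 − 6(P + 21).
Solving gives Q = 237 with buyers paying £46 and producers receiving £25 (the £21 wedge).
Burden on buyers: £3; on producers: £18. (They sum to £21.)
The less price-elastic side of the market bears the larger share of a per-unit tax.

Buyers bear £3 per prescription; producers bear £18 per prescription.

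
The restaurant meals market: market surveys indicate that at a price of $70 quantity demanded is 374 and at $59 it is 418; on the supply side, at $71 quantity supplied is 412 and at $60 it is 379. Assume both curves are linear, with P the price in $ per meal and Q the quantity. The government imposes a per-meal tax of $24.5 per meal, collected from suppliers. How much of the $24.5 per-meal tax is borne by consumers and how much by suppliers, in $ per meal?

Demand slope: (418 − 374)/(59 − 70) = -4, so Qd = 654 − 4P.
Supply slope: (379 − 412)/(60 − 71) = 3, so Qs = 3P + 199.
Before the tax: set 654 − 4P = 3P + 199 → P* = $65, Q* = 394.
With the tax collected from suppliers, supply shifts: Qs = 3(P − 24.5) + 199.
Solving gives Q = 352 with consumers paying $75.5 and suppliers receiving $51 (the $24.5 wedge).
Burden on consumers: $10.5; on suppliers: $14. (They sum to $24.5.)

Consumers bear $10.5 per meal; suppliers bear $14 per meal.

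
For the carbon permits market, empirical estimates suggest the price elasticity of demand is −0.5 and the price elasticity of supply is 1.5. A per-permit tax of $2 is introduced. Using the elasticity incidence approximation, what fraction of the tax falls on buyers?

Incidence ratio: buyers' share ≈ εs / (εs + |εd|) = 1.5 / (1.5 + 0.5) = 0.75.
Supply is the more elastic side, so buyers bear the larger share.

Buyers' share ≈ 0.75.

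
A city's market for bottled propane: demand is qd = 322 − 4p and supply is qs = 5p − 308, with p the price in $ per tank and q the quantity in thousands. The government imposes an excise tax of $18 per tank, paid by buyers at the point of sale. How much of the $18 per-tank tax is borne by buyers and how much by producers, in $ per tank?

Buyers bear $10 per tank; producers bear $8 per tank.

Before the tax: set 322 − 4p = 5p − 308 → p* = $70, q* = 42.
With the tax collected from buyers, demand (in seller-price terms) shifts: qd = 322 − 4(p + 18).
New equilibrium: buyers pay $80, producers receive $62, q = 2. (Wedge: pb − ps = 18.)
Burden on buyers: $10; on producers: $8. (They sum to $18.)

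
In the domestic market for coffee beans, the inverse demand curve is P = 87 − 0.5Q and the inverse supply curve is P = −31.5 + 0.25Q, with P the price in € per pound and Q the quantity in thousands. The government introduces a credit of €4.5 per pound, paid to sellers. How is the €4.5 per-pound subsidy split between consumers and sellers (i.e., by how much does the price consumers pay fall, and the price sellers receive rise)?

Consumers gain €3 per pound; sellers gain €1.5 per pound.

Inverting to Q(P) form: Qd = 174 − 2P; Qs = 4P + 126.
Before the subsidy: set 174 − 2P = 4P + 126 → P* = €8, Q* = 158.
With a per-unit subsidy paid to sellers, each receives P + 4.5 per unit sold, so supply becomes Qs = 4(P + 4.5) + 126.
New equilibrium: consumers pay €5, sellers receive €9.5, Q = 164. (Wedge: Pb − Ps = −4.5.)
Gain to consumers: €3; to sellers: €1.5. (They sum to €4.5.)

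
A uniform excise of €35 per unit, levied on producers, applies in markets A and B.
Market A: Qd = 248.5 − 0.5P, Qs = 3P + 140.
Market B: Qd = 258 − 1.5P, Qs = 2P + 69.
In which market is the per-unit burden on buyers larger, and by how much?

Market A, by €10.

Market A: pre-tax P* = €31, Q* = 233; post-tax Q = 218; per-unit burden on buyers = €30.
Market B: pre-tax P* = €54, Q* = 177; post-tax Q = 147; per-unit burden on buyers = €20.
Difference: €30 vs €20 → market A is larger by €10.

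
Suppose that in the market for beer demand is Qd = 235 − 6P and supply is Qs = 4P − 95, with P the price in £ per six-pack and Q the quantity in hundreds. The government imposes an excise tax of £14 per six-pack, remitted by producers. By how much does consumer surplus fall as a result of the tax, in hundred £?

Without the tax, 235 − 6P = 4P − 95 gives 10P = 330, so P* = £33 and Q* = 37.
With the tax collected from producers, supply shifts: Qs = 4(P − 14) − 95.
Solving gives Q = 3.4 with consumers paying £38.6 and producers receiving £24.6 (the £14 wedge).
ΔCS is the trapezoid between Q = 3.4 and Q = 37 of height £5.6: ½ · (37 + 3.4) · 5.6 = £113.12.

Consumer surplus falls by £113.12 hundred.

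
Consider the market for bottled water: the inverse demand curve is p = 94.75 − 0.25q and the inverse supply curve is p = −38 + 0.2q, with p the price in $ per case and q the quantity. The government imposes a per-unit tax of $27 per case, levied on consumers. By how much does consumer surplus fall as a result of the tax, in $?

Rewrite in direct form: qd = 379 − 4p and qs = 5p + 190.
Without the tax, 379 − 4p = 5p + 190 gives 9p = 189, so p* = $21 and q* = 295.
With the tax collected from consumers, demand (in seller-price terms) shifts: qd = 379 − 4(p + 27).
Solving gives q = 235 with consumers paying $36 and suppliers receiving $9 (the $27 wedge).
ΔCS is the trapezoid between Q = 235 and Q = 295 of height $15: ½ · (295 + 235) · 15 = $3975.

Consumer surplus falls by $3975.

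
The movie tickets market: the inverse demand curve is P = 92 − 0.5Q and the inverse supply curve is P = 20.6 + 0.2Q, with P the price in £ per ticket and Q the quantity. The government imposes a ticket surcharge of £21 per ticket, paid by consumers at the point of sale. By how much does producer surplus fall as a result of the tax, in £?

Producer surplus falls by £522.

Rewrite in direct form: Qd = 184 − 2P and Qs = 5P − 103.
Without the tax, 184 − 2P = 5P − 103 gives 7P = 287, so P* = £41 and Q* = 102.
With the tax collected from consumers, demand (in seller-price terms) shifts: Qd = 184 − 2(P + 21).
Solving gives Q = 72 with consumers paying £56 and suppliers receiving £35 (the £21 wedge).
ΔPS is the trapezoid between Q = 72 and Q = 102 of height £6: ½ · (102 + 72) · 6 = £522.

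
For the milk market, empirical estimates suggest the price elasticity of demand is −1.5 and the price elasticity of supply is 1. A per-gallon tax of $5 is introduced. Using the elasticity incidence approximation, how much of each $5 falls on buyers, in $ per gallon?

Buyers bear ≈ $2 per gallon.

Incidence ratio: buyers' share ≈ εs / (εs + |εd|) = 1 / (1 + 1.5) = 0.4.
So buyers bear ≈ 0.4 × $5 = $2; sellers bear $3.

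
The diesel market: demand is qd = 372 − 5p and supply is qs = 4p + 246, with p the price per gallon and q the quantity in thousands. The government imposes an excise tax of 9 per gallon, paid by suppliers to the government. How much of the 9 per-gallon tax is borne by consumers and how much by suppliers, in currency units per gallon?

Consumers bear 4 per gallon; suppliers bear 5 per gallon.

Without the tax, 372 − 5p = 4p + 246 gives 9p = 126, so p* = 14 and q* = 302.
With the tax collected from suppliers, supply shifts: qs = 4(p − 9) + 246.
New equilibrium: consumers pay 18, suppliers receive 9, q = 282. (Wedge: pb − ps = 9.)
Burden on consumers: 4; on suppliers: 5. (They sum to 9.)
The less price-elastic side of the market bears the larger share of a per-unit tax.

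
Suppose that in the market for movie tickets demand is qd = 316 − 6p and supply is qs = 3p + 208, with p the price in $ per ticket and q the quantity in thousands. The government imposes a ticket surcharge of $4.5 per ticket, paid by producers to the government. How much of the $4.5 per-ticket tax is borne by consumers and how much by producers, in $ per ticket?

Consumers bear $1.5 per ticket; producers bear $3 per ticket.

Before the tax: set 316 − 6p = 3p + 208 → p* = $12, q* = 244.
With the tax collected from producers, supply shifts: qs = 3(p − 4.5) + 208.
New equilibrium: consumers pay $13.5, producers receive $9, q = 235. (Wedge: pb − ps = 4.5.)
Burden on consumers: $1.5; on producers: $3. (They sum to $4.5.)
The less price-elastic side of the market bears the larger share of a per-unit tax.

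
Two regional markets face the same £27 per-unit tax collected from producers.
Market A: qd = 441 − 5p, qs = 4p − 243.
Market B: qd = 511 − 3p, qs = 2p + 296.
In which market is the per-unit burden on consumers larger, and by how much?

Market A: pre-tax p* = £76, q* = 61; post-tax q = 1; per-unit burden on consumers = £12.
Market B: pre-tax p* = £43, q* = 382; post-tax q = 349.6; per-unit burden on consumers = £10.8.
Difference: £12 vs £10.8 → market A is larger by £1.2.

Market A, by £1.2.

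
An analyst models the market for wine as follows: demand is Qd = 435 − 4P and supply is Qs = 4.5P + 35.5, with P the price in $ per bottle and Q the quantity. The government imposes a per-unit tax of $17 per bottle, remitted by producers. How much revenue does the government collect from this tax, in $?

Tax revenue = $3587.

Without the tax, 435 − 4P = 4.5P + 35.5 gives 8.5P = 399.5, so P* = $47 and Q* = 247.
With the tax collected from producers, supply shifts: Qs = 4.5(P − 17) + 35.5.
New equilibrium: consumers pay $56, producers receive $39, Q = 211. (Wedge: Pb − Ps = 17.)
Revenue = t · Q = 17 · 211 = $3587.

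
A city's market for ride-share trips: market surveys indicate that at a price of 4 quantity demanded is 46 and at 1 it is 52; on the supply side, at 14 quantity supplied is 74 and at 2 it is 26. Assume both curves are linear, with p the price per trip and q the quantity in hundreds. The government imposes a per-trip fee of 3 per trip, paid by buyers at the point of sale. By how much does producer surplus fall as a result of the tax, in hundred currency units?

Demand slope: (52 − 46)/(1 − 4) = -2, so qd = 54 − 2p.
Supply slope: (26 − 74)/(2 − 14) = 4, so qs = 4p + 18.
Before the tax: set 54 − 2p = 4p + 18 → p* = 6, q* = 42.
With the tax collected from buyers, demand (in seller-price terms) shifts: qd = 54 − 2(p + 3).
Solving gives q = 38 with buyers paying 8 and suppliers receiving 5 (the 3 wedge).
ΔPS is the trapezoid between Q = 38 and Q = 42 of height 1: ½ · (42 + 38) · 1 = 40.

Producer surplus falls by 40 hundred.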